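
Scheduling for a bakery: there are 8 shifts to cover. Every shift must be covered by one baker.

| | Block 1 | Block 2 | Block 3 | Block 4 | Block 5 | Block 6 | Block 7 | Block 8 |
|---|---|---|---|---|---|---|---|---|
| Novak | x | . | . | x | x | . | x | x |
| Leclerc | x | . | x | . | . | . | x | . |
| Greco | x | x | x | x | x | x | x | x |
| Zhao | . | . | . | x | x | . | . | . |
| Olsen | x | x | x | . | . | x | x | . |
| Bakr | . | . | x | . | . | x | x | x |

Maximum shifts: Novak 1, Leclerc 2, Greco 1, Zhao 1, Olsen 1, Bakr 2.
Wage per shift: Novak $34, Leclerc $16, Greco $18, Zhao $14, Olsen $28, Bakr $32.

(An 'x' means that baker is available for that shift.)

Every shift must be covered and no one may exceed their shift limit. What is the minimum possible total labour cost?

Picking the cheapest available baker for each shift independently would cost $130, but that ignores the shift limits.
An optimal schedule: Block 1→Leclerc, Block 2→Greco, Block 3→Leclerc, Block 4→Novak, Block 5→Zhao, Block 6→Olsen, Block 7→Bakr, Block 8→Bakr.
Total: 16 + 18 + 16 + 34 + 14 + 28 + 32 + 32 = $190.

$190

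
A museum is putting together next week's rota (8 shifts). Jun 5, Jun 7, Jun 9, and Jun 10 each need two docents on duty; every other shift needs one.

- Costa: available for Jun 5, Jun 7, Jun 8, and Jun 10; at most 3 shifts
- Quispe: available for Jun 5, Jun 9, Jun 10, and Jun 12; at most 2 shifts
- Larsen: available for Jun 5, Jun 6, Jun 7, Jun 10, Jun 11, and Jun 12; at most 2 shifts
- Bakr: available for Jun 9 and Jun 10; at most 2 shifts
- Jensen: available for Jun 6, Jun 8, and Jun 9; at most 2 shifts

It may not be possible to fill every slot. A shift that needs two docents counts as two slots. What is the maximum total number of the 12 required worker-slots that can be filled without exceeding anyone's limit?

Total capacity across all docents is 3+2+2+2+2 = 11, and 12 slots are needed, so at most 11 can be filled.
An assignment achieving 11: Jun 5→Costa+Quispe, Jun 6→Larsen, Jun 7→Costa, Jun 8→Jensen, Jun 9→Bakr+Jensen, Jun 10→Costa+Bakr, Jun 11→Larsen, Jun 12→Quispe.
Loads: Costa 3/3, Quispe 2/2, Larsen 2/2, Bakr 2/2, Jensen 2/2.

11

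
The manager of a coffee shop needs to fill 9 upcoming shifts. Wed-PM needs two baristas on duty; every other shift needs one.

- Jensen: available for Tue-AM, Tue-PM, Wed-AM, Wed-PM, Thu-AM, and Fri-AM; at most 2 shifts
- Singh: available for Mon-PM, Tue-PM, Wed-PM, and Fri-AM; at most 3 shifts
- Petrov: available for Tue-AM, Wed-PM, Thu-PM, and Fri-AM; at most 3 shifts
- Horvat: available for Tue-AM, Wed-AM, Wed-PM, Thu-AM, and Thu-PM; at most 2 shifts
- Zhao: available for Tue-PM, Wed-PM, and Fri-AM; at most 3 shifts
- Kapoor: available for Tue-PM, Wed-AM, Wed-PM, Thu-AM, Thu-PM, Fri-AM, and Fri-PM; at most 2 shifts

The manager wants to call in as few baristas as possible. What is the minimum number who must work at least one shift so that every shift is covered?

4

10 slots to fill and no one can take more than 3, so at least ⌈10/3⌉ = 4 baristas are needed.
Jensen, Singh, Petrov, and Kapoor alone can cover everything: Mon-PM→Singh, Tue-AM→Jensen, Tue-PM→Singh, Wed-AM→Jensen, Wed-PM→Singh+Petrov, Thu-AM→Kapoor, Thu-PM→Petrov, Fri-AM→Petrov, Fri-PM→Kapoor.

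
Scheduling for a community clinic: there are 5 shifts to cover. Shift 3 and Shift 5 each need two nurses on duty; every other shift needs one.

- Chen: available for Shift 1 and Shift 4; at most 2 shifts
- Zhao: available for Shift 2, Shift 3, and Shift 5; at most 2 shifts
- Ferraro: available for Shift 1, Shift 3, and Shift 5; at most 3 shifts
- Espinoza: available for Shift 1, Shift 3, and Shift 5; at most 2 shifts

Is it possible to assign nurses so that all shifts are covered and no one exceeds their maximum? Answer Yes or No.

Yes

Shift 2 can only be covered by Zhao, so that assignment is forced.
Shift 4 can only be covered by Chen, so that assignment is forced.
One valid schedule: Shift 1→Chen, Shift 2→Zhao, Shift 3→Zhao+Ferraro, Shift 4→Chen, Shift 5→Ferraro+Espinoza.
Loads: Chen 2/2, Zhao 2/2, Ferraro 2/3, Espinoza 1/2 — all within limits.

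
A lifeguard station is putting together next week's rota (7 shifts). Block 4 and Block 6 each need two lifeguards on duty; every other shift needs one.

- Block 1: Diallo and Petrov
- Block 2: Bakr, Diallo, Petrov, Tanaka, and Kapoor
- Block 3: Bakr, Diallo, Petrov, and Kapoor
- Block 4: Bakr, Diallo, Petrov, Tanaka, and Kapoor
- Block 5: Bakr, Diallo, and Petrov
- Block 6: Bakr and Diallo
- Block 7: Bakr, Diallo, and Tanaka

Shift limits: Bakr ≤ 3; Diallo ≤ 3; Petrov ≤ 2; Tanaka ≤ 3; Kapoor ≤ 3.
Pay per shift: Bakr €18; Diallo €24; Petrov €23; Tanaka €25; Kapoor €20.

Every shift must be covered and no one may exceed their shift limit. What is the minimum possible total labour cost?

Block 6 can only be covered by Bakr and Diallo, so that assignment is forced.
Picking the cheapest available lifeguard for each shift independently would cost €175, but that ignores the shift limits.
An optimal schedule: Block 1→Petrov, Block 2→Kapoor, Block 3→Kapoor, Block 4→Kapoor+Petrov, Block 5→Bakr, Block 6→Bakr+Diallo, Block 7→Bakr.
Total: 23 + 20 + 20 + 20 + 23 + 18 + 18 + 24 + 18 = €184.

€184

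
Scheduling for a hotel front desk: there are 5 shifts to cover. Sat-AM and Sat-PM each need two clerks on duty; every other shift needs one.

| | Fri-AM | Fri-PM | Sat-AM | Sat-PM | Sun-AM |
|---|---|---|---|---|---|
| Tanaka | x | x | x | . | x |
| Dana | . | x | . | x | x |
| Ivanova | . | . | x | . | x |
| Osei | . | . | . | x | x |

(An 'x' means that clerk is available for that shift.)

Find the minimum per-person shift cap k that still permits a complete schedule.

2

With 4 clerks and 7 worker-slots to fill, someone must work at least ⌈7/4⌉ = 2 shifts, so k ≥ 2.
k = 2 works: Fri-AM→Tanaka, Fri-PM→Dana, Sat-AM→Tanaka+Ivanova, Sat-PM→Dana+Osei, Sun-AM→Ivanova.
Loads: Tanaka 2, Dana 2, Ivanova 2, Osei 1 — all ≤ 2.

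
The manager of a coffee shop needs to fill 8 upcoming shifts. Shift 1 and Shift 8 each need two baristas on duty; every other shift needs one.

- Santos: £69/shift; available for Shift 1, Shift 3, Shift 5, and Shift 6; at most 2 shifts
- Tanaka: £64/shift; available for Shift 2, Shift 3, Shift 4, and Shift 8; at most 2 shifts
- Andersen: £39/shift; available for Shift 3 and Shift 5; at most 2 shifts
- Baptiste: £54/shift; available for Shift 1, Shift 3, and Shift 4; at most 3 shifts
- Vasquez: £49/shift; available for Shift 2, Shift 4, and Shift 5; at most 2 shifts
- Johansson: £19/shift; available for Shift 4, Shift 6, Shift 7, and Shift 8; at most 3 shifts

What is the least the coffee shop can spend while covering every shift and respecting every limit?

£420

Shift 1 can only be covered by Santos and Baptiste, so that assignment is forced.
Shift 7 can only be covered by Johansson, so that assignment is forced.
Shift 8 can only be covered by Tanaka and Johansson, so that assignment is forced.
Picking the cheapest available barista for each shift independently would cost £390, but that ignores the shift limits.
An optimal schedule: Shift 1→Baptiste+Santos, Shift 2→Vasquez, Shift 3→Andersen, Shift 4→Vasquez, Shift 5→Andersen, Shift 6→Johansson, Shift 7→Johansson, Shift 8→Johansson+Tanaka.
Total: 54 + 69 + 49 + 39 + 49 + 39 + 19 + 19 + 19 + 64 = £420.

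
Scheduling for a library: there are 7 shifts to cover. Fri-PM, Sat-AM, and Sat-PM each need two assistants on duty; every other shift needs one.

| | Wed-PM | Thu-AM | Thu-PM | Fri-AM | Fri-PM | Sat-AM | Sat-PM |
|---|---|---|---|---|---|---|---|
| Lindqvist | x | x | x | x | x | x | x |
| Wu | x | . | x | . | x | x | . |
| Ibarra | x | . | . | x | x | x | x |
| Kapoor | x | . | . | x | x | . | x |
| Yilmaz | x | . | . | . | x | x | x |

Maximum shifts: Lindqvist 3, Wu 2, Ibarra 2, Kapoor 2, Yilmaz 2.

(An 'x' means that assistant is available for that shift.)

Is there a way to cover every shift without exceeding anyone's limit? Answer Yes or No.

Yes

Thu-AM can only be covered by Lindqvist, so that assignment is forced.
One valid schedule: Wed-PM→Wu, Thu-AM→Lindqvist, Thu-PM→Lindqvist, Fri-AM→Lindqvist, Fri-PM→Kapoor+Yilmaz, Sat-AM→Wu+Ibarra, Sat-PM→Ibarra+Kapoor.
Loads: Lindqvist 3/3, Wu 2/2, Ibarra 2/2, Kapoor 2/2, Yilmaz 1/2 — all within limits.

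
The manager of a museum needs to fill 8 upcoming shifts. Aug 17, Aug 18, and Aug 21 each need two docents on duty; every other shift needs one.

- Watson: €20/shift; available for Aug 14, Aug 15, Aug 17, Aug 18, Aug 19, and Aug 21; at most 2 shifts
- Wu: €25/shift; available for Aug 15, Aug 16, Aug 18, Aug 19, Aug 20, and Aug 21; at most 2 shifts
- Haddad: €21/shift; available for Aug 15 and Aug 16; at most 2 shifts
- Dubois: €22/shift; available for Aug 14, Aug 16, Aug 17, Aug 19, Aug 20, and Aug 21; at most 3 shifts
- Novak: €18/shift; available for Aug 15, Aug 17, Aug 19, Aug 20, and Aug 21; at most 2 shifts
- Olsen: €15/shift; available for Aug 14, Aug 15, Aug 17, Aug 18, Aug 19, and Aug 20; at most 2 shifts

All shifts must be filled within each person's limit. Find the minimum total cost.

Picking the cheapest available docent for each shift independently would cost €187, but that ignores the shift limits.
An optimal schedule: Aug 14→Olsen, Aug 15→Haddad, Aug 16→Haddad, Aug 17→Novak+Dubois, Aug 18→Olsen+Watson, Aug 19→Dubois, Aug 20→Novak, Aug 21→Watson+Dubois.
Total: 15 + 21 + 21 + 18 + 22 + 15 + 20 + 22 + 18 + 20 + 22 = €214.

€214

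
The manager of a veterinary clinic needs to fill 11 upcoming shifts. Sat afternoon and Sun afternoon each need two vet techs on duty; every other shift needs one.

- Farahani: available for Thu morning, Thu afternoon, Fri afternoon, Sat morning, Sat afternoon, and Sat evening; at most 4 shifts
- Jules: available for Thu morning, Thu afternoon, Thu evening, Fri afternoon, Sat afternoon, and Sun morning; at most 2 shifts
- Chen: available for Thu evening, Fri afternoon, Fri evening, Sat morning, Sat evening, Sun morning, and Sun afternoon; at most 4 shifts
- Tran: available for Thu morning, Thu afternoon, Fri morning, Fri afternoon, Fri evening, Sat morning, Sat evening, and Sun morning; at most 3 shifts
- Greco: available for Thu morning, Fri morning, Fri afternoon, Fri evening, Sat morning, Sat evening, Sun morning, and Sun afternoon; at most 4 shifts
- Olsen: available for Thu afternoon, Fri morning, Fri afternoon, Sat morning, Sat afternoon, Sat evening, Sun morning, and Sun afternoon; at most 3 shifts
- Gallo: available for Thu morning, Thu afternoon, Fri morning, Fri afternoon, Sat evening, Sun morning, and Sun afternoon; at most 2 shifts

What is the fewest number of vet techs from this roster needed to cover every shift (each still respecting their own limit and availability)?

4

13 slots to fill and no one can take more than 4, so at least ⌈13/4⌉ = 4 vet techs are needed.
Farahani, Jules, Chen, and Greco alone can cover everything: Thu morning→Farahani, Thu afternoon→Farahani, Thu evening→Jules, Fri morning→Greco, Fri afternoon→Greco, Fri evening→Chen, Sat morning→Farahani, Sat afternoon→Farahani+Jules, Sat evening→Chen, Sun morning→Chen, Sun afternoon→Chen+Greco.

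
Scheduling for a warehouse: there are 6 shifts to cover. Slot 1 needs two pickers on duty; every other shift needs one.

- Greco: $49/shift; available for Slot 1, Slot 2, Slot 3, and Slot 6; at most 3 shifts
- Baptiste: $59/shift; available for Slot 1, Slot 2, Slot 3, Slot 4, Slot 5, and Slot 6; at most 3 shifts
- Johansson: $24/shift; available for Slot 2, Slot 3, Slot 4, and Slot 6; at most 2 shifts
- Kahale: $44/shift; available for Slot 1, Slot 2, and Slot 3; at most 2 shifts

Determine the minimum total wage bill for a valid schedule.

$293

Slot 5 can only be covered by Baptiste, so that assignment is forced.
Picking the cheapest available picker for each shift independently would cost $248, but that ignores the shift limits.
An optimal schedule: Slot 1→Kahale+Greco, Slot 2→Kahale, Slot 3→Greco, Slot 4→Johansson, Slot 5→Baptiste, Slot 6→Johansson.
Total: 44 + 49 + 44 + 49 + 24 + 59 + 24 = $293.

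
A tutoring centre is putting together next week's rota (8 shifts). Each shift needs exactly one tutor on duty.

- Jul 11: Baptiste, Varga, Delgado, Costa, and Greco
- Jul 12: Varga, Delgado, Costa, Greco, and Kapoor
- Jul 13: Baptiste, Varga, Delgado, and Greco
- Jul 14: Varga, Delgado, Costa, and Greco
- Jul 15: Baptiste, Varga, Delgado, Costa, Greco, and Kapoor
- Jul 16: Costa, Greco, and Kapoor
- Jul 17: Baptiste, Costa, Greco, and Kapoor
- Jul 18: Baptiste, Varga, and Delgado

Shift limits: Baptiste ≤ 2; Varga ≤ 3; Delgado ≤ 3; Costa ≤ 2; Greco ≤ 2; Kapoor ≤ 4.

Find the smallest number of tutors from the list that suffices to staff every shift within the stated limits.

3

8 slots to fill and no one can take more than 4, so at least ⌈8/4⌉ = 2 tutors are needed.
Any 2 tutors together have capacity at most 4+3 = 7 < 8 slots, so 2 can never suffice.
Baptiste, Varga, and Kapoor alone can cover everything: Jul 11→Baptiste, Jul 12→Varga, Jul 13→Baptiste, Jul 14→Varga, Jul 15→Kapoor, Jul 16→Kapoor, Jul 17→Kapoor, Jul 18→Varga.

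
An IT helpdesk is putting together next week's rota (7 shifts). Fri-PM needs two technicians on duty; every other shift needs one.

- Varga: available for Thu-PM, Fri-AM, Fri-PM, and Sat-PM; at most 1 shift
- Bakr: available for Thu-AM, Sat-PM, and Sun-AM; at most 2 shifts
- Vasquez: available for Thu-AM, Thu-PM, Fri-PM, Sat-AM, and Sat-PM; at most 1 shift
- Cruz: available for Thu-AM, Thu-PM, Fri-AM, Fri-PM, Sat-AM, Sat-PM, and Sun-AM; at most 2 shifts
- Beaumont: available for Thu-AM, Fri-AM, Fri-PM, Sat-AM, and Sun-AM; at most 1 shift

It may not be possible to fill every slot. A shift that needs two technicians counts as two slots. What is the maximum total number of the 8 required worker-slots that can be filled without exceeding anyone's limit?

7

Total capacity across all technicians is 1+2+1+2+1 = 7, and 8 slots are needed, so at most 7 can be filled.
An assignment achieving 7: Thu-AM→Bakr, Thu-PM→Varga, Fri-AM→Cruz, Fri-PM→Cruz+Beaumont, Sat-AM→Vasquez, Sun-AM→Bakr.
Loads: Varga 1/1, Bakr 2/2, Vasquez 1/1, Cruz 2/2, Beaumont 1/1.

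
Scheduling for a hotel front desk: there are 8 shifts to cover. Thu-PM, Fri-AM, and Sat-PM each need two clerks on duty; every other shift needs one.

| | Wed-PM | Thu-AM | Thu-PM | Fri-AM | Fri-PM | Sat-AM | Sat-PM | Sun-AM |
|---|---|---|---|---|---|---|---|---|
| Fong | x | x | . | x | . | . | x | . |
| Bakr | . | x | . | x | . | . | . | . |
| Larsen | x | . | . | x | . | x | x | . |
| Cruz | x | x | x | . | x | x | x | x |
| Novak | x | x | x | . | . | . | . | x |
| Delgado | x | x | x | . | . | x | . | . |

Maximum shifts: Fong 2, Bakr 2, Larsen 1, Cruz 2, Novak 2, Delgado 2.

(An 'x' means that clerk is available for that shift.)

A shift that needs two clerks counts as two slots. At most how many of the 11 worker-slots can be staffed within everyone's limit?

Total capacity across all clerks is 2+2+1+2+2+2 = 11, and 11 slots are needed, so at most 11 can be filled.
An assignment achieving 11: Wed-PM→Novak, Thu-AM→Bakr, Thu-PM→Novak+Delgado, Fri-AM→Fong+Bakr, Fri-PM→Cruz, Sat-AM→Delgado, Sat-PM→Fong+Larsen, Sun-AM→Cruz.
Loads: Fong 2/2, Bakr 2/2, Larsen 1/1, Cruz 2/2, Novak 2/2, Delgado 2/2.

11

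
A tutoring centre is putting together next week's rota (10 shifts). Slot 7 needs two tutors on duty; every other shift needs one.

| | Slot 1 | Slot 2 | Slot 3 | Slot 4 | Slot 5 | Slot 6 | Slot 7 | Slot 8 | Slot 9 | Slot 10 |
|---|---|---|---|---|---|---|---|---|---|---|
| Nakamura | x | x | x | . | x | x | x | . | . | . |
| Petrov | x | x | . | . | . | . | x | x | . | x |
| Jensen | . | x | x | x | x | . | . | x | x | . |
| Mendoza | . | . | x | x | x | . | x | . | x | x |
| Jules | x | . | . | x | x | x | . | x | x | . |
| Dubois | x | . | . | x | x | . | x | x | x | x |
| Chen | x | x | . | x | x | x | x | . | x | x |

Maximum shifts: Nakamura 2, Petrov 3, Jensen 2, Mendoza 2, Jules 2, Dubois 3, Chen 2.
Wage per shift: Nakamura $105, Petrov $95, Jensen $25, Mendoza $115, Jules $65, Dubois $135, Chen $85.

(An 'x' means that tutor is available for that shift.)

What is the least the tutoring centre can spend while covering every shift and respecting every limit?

Picking the cheapest available tutor for each shift independently would cost $545, but that ignores the shift limits.
An optimal schedule: Slot 1→Petrov, Slot 2→Jensen, Slot 3→Jensen, Slot 4→Chen, Slot 5→Nakamura, Slot 6→Jules, Slot 7→Petrov+Nakamura, Slot 8→Jules, Slot 9→Chen, Slot 10→Petrov.
Total: 95 + 25 + 25 + 85 + 105 + 65 + 95 + 105 + 65 + 85 + 95 = $845.

$845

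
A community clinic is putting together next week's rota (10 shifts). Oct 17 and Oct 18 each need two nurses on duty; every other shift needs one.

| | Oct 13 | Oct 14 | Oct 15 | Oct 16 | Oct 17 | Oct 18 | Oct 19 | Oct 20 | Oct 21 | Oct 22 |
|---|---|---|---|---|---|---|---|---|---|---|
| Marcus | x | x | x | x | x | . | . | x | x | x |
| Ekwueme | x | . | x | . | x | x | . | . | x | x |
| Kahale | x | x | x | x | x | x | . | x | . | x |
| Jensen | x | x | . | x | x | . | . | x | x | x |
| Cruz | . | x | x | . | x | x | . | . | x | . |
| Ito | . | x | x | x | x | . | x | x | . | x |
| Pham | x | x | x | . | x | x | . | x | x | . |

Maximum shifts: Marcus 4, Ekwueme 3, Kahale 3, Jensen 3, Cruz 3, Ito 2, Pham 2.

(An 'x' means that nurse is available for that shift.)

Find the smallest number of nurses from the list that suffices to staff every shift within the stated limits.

12 slots to fill and no one can take more than 4, so at least ⌈12/4⌉ = 3 nurses are needed.
Any 3 nurses together have capacity at most 4+3+3 = 10 < 12 slots, so 3 can never suffice.
Marcus, Ekwueme, Kahale, and Ito alone can cover everything: Oct 13→Marcus, Oct 14→Marcus, Oct 15→Ekwueme, Oct 16→Marcus, Oct 17→Kahale+Ito, Oct 18→Ekwueme+Kahale, Oct 19→Ito, Oct 20→Kahale, Oct 21→Marcus, Oct 22→Ekwueme.

4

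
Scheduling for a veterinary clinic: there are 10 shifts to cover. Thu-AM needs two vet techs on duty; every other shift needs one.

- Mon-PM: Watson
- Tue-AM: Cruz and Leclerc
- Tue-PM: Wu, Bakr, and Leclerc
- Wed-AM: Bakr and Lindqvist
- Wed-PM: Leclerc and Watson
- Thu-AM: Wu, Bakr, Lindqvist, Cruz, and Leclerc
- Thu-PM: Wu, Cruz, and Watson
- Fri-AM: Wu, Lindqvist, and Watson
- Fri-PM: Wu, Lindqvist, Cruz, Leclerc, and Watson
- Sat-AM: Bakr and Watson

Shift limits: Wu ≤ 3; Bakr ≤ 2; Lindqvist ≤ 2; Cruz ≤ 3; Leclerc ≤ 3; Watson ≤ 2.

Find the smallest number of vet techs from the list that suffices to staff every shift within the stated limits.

11 slots to fill and no one can take more than 3, so at least ⌈11/3⌉ = 4 vet techs are needed.
No set of 4 vet techs can cover every shift (each such set leaves at least one shift with no one available or exceeds a cap).
Wu, Bakr, Lindqvist, Cruz, and Watson alone can cover everything: Mon-PM→Watson, Tue-AM→Cruz, Tue-PM→Wu, Wed-AM→Bakr, Wed-PM→Watson, Thu-AM→Lindqvist+Cruz, Thu-PM→Wu, Fri-AM→Wu, Fri-PM→Lindqvist, Sat-AM→Bakr.

5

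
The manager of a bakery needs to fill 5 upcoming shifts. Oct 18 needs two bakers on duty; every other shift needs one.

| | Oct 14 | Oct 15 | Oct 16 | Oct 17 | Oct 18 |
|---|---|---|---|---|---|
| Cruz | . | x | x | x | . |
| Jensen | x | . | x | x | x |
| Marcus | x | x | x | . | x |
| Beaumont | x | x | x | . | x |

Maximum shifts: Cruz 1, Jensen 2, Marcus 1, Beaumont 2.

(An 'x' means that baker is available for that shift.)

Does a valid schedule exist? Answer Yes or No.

Yes

One valid schedule: Oct 14→Jensen, Oct 15→Marcus, Oct 16→Beaumont, Oct 17→Cruz, Oct 18→Jensen+Beaumont.
Loads: Cruz 1/1, Jensen 2/2, Marcus 1/1, Beaumont 2/2 — all within limits.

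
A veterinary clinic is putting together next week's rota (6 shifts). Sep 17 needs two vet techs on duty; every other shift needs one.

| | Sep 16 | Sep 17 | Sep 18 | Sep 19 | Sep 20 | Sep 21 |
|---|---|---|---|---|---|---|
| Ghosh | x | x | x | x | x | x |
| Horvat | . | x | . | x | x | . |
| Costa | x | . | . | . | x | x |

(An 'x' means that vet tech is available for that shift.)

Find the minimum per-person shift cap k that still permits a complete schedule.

3

With 3 vet techs and 7 worker-slots to fill, someone must work at least ⌈7/3⌉ = 3 shifts, so k ≥ 3.
k = 3 works: Sep 16→Ghosh, Sep 17→Ghosh+Horvat, Sep 18→Ghosh, Sep 19→Horvat, Sep 20→Horvat, Sep 21→Costa.
Loads: Ghosh 3, Horvat 3, Costa 1 — all ≤ 3.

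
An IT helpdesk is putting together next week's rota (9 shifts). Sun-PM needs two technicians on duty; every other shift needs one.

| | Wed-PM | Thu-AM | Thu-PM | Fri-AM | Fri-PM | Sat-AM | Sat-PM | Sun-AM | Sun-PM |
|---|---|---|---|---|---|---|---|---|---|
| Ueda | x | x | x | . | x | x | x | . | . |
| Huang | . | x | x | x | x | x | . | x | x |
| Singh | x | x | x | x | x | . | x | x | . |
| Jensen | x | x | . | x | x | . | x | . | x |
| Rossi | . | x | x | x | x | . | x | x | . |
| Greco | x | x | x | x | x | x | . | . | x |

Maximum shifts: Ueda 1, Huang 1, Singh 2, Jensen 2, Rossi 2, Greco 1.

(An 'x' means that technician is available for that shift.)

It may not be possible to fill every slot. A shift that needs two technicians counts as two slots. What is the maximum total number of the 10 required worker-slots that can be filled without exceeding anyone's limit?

9

Total capacity across all technicians is 1+1+2+2+2+1 = 9, and 10 slots are needed, so at most 9 can be filled.
An assignment achieving 9: Wed-PM→Singh, Thu-AM→Rossi, Thu-PM→Rossi, Fri-AM→Jensen, Sat-AM→Ueda, Sat-PM→Singh, Sun-AM→Huang, Sun-PM→Jensen+Greco.
Loads: Ueda 1/1, Huang 1/1, Singh 2/2, Jensen 2/2, Rossi 2/2, Greco 1/1.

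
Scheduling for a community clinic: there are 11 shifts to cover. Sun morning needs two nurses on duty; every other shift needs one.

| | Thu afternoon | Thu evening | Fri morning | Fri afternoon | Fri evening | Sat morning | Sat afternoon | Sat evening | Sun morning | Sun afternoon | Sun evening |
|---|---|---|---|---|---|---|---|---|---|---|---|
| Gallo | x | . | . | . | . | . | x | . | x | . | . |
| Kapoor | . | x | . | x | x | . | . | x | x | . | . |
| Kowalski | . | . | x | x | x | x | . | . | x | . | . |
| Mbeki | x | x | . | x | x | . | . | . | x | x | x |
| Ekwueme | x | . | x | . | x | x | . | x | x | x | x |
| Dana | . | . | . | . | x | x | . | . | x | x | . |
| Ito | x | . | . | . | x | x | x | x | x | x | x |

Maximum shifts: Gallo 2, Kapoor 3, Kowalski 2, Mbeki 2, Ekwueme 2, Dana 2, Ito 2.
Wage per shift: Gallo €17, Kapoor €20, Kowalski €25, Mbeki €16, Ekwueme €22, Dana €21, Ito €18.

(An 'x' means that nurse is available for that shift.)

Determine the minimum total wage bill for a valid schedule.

€226

Picking the cheapest available nurse for each shift independently would cost €204, but that ignores the shift limits.
An optimal schedule: Thu afternoon→Gallo, Thu evening→Mbeki, Fri morning→Ekwueme, Fri afternoon→Mbeki, Fri evening→Kapoor, Sat morning→Ito, Sat afternoon→Gallo, Sat evening→Kapoor, Sun morning→Kapoor+Dana, Sun afternoon→Dana, Sun evening→Ito.
Total: 17 + 16 + 22 + 16 + 20 + 18 + 17 + 20 + 20 + 21 + 21 + 18 = €226.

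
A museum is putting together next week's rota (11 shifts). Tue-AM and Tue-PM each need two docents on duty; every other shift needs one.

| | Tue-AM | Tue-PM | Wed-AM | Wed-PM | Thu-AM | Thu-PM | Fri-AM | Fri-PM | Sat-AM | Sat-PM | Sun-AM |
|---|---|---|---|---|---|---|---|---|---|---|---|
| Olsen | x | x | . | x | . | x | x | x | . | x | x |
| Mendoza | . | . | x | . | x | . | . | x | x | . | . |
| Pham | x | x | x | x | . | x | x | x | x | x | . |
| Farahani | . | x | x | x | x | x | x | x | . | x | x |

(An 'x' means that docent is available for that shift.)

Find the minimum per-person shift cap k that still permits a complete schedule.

With 4 docents and 13 worker-slots to fill, someone must work at least ⌈13/4⌉ = 4 shifts, so k ≥ 4.
k = 4 works: Tue-AM→Olsen+Pham, Tue-PM→Olsen+Pham, Wed-AM→Mendoza, Wed-PM→Olsen, Thu-AM→Mendoza, Thu-PM→Pham, Fri-AM→Pham, Fri-PM→Mendoza, Sat-AM→Mendoza, Sat-PM→Farahani, Sun-AM→Olsen.
Loads: Olsen 4, Mendoza 4, Pham 4, Farahani 1 — all ≤ 4.

4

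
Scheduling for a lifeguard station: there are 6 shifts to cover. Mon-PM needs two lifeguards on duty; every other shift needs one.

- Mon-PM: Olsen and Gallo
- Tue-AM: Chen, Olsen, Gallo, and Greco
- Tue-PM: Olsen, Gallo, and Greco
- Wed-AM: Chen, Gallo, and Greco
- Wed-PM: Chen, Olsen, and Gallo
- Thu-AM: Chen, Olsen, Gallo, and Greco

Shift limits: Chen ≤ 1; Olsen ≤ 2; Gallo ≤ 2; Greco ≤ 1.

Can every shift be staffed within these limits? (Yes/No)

No

Total capacity is 1+2+2+1 = 6 but 7 worker-slots are needed — infeasible.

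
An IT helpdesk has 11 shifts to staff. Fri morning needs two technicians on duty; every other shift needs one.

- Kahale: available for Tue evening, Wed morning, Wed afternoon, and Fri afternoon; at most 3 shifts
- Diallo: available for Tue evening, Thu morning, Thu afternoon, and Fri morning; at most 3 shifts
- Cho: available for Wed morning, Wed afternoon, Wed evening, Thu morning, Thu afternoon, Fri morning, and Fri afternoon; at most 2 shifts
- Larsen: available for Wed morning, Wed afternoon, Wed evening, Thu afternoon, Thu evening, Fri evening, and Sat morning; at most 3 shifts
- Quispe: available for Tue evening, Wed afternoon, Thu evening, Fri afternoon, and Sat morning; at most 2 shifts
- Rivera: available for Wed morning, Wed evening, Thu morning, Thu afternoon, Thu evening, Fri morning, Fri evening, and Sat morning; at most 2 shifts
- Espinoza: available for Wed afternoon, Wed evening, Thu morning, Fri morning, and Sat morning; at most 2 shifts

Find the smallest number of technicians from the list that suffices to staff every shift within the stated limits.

12 slots to fill and no one can take more than 3, so at least ⌈12/3⌉ = 4 technicians are needed.
Any 4 technicians together have capacity at most 3+3+3+2 = 11 < 12 slots, so 4 can never suffice.
Kahale, Diallo, Cho, Larsen, and Quispe alone can cover everything: Tue evening→Kahale, Wed morning→Kahale, Wed afternoon→Quispe, Wed evening→Cho, Thu morning→Diallo, Thu afternoon→Diallo, Thu evening→Larsen, Fri morning→Diallo+Cho, Fri afternoon→Kahale, Fri evening→Larsen, Sat morning→Larsen.

5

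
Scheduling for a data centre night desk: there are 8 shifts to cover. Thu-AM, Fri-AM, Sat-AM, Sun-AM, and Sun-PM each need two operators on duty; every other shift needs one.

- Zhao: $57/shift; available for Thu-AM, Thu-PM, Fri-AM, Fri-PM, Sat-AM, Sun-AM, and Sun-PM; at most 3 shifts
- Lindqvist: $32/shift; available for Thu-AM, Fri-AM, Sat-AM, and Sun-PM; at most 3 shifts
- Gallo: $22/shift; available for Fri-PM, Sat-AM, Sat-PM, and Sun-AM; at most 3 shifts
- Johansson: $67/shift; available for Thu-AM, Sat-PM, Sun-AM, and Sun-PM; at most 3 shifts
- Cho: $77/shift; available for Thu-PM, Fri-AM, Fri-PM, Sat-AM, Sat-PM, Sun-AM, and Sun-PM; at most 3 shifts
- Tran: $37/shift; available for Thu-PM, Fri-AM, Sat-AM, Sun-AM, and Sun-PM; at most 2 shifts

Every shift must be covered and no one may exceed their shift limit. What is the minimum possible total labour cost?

Picking the cheapest available operator for each shift independently would cost $421, but that ignores the shift limits.
An optimal schedule: Thu-AM→Lindqvist+Zhao, Thu-PM→Tran, Fri-AM→Lindqvist+Tran, Fri-PM→Gallo, Sat-AM→Gallo+Lindqvist, Sat-PM→Gallo, Sun-AM→Zhao+Johansson, Sun-PM→Zhao+Johansson.
Total: 32 + 57 + 37 + 32 + 37 + 22 + 22 + 32 + 22 + 57 + 67 + 57 + 67 = $541.

$541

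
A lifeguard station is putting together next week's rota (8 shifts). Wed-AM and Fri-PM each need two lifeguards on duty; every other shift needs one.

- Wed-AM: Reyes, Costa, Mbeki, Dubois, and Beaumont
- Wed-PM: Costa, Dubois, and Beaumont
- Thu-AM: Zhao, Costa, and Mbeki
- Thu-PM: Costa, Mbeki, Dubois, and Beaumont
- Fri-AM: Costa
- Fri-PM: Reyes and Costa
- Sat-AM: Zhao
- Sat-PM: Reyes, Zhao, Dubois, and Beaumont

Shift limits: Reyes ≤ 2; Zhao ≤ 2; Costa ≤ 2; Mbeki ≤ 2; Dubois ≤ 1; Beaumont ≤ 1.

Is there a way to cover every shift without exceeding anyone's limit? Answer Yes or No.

Fri-AM can only be covered by Costa, so that assignment is forced.
Fri-PM can only be covered by Reyes and Costa, so that assignment is forced.
Sat-AM can only be covered by Zhao, so that assignment is forced.
One valid schedule: Wed-AM→Mbeki+Beaumont, Wed-PM→Dubois, Thu-AM→Zhao, Thu-PM→Mbeki, Fri-AM→Costa, Fri-PM→Reyes+Costa, Sat-AM→Zhao, Sat-PM→Reyes.
Loads: Reyes 2/2, Zhao 2/2, Costa 2/2, Mbeki 2/2, Dubois 1/1, Beaumont 1/1 — all within limits.

Yes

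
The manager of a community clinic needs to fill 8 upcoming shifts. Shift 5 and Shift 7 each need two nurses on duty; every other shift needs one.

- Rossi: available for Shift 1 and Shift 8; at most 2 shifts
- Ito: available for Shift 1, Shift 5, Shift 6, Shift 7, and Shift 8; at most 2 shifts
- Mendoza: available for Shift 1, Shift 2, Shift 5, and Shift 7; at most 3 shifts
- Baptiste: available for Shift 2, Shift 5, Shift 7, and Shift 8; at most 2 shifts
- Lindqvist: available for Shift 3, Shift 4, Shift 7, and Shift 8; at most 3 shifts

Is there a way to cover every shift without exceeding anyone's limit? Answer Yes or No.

Shift 3 can only be covered by Lindqvist, so that assignment is forced.
Shift 4 can only be covered by Lindqvist, so that assignment is forced.
Shift 6 can only be covered by Ito, so that assignment is forced.
One valid schedule: Shift 1→Rossi, Shift 2→Mendoza, Shift 3→Lindqvist, Shift 4→Lindqvist, Shift 5→Ito+Mendoza, Shift 6→Ito, Shift 7→Mendoza+Baptiste, Shift 8→Rossi.
Loads: Rossi 2/2, Ito 2/2, Mendoza 3/3, Baptiste 1/2, Lindqvist 2/3 — all within limits.

Yes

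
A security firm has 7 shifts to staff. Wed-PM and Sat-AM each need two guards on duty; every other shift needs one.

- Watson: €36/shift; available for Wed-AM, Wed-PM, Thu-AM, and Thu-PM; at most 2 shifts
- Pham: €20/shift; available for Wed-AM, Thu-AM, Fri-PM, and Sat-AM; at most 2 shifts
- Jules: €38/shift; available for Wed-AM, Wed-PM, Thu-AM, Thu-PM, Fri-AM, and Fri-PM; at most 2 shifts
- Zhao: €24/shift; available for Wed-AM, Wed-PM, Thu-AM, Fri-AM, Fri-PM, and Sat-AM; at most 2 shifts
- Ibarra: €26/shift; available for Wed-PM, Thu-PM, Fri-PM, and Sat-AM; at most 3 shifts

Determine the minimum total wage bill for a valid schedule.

€238

Picking the cheapest available guard for each shift independently would cost €204, but that ignores the shift limits.
An optimal schedule: Wed-AM→Pham, Wed-PM→Ibarra+Watson, Thu-AM→Watson, Thu-PM→Ibarra, Fri-AM→Zhao, Fri-PM→Ibarra, Sat-AM→Pham+Zhao.
Total: 20 + 26 + 36 + 36 + 26 + 24 + 26 + 20 + 24 = €238.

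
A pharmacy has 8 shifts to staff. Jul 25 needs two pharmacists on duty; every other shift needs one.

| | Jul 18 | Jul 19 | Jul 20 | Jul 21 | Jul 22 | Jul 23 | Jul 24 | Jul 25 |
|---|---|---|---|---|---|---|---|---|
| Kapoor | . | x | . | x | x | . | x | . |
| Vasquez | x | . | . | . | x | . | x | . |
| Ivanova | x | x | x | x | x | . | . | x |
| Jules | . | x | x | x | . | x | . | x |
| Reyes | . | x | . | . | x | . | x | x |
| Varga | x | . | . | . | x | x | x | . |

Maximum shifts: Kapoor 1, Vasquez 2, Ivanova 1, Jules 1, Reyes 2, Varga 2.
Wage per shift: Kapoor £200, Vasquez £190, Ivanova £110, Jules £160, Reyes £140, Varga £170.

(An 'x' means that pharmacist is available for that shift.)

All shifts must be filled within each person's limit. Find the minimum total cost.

£1470

Picking the cheapest available pharmacist for each shift independently would cost £1100, but that ignores the shift limits.
An optimal schedule: Jul 18→Vasquez, Jul 19→Reyes, Jul 20→Ivanova, Jul 21→Kapoor, Jul 22→Varga, Jul 23→Varga, Jul 24→Vasquez, Jul 25→Jules+Reyes.
Total: 190 + 140 + 110 + 200 + 170 + 170 + 190 + 160 + 140 = £1470.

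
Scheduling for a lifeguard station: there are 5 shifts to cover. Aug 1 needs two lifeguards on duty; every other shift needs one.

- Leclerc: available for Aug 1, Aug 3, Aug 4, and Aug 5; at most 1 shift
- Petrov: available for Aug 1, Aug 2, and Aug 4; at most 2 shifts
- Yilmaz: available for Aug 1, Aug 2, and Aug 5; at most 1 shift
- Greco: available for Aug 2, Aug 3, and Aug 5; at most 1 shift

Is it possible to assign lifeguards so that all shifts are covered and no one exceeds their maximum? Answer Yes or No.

Shifts {Aug 1, Aug 2, Aug 3, Aug 4, Aug 5} need 6 worker-slots in total, but the lifeguards available for any of those shifts (Leclerc, Petrov, Yilmaz, and Greco) can supply at most 5 among them. So no valid schedule exists.

No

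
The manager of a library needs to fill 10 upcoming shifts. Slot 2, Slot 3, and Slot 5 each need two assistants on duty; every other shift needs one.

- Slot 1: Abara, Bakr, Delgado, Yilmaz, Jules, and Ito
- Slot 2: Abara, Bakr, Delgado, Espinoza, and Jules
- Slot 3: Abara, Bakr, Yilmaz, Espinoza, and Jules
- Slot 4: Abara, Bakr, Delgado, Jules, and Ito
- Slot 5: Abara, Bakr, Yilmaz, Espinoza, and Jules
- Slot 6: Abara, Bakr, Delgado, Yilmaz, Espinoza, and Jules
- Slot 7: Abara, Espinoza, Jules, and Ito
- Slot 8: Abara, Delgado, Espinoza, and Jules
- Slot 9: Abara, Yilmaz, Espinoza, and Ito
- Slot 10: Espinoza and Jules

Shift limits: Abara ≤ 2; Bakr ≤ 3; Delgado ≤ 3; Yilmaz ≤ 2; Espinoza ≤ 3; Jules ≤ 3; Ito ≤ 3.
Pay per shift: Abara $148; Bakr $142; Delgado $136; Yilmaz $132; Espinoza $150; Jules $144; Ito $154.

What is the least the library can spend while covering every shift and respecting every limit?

$1826

Picking the cheapest available assistant for each shift independently would cost $1782, but that ignores the shift limits.
An optimal schedule: Slot 1→Yilmaz, Slot 2→Bakr+Jules, Slot 3→Bakr+Abara, Slot 4→Delgado, Slot 5→Bakr+Abara, Slot 6→Delgado, Slot 7→Jules, Slot 8→Delgado, Slot 9→Yilmaz, Slot 10→Jules.
Total: 132 + 142 + 144 + 142 + 148 + 136 + 142 + 148 + 136 + 144 + 136 + 132 + 144 = $1826.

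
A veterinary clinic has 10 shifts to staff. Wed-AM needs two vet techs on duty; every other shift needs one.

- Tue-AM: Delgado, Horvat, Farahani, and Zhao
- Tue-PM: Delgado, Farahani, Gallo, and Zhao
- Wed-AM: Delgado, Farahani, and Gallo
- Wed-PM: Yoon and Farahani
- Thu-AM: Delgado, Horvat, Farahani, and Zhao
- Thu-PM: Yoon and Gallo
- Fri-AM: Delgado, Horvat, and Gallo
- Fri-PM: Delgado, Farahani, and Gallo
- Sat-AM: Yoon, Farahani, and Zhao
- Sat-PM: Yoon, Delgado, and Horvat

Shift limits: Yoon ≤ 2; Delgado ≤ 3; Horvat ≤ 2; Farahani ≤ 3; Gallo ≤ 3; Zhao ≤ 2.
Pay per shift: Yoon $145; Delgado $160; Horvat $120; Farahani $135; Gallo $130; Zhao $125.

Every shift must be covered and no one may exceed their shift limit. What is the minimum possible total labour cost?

Picking the cheapest available vet tech for each shift independently would cost $1390, but that ignores the shift limits.
An optimal schedule: Tue-AM→Horvat, Tue-PM→Zhao, Wed-AM→Gallo+Farahani, Wed-PM→Farahani, Thu-AM→Farahani, Thu-PM→Gallo, Fri-AM→Horvat, Fri-PM→Gallo, Sat-AM→Zhao, Sat-PM→Yoon.
Total: 120 + 125 + 130 + 135 + 135 + 135 + 130 + 120 + 130 + 125 + 145 = $1430.

$1430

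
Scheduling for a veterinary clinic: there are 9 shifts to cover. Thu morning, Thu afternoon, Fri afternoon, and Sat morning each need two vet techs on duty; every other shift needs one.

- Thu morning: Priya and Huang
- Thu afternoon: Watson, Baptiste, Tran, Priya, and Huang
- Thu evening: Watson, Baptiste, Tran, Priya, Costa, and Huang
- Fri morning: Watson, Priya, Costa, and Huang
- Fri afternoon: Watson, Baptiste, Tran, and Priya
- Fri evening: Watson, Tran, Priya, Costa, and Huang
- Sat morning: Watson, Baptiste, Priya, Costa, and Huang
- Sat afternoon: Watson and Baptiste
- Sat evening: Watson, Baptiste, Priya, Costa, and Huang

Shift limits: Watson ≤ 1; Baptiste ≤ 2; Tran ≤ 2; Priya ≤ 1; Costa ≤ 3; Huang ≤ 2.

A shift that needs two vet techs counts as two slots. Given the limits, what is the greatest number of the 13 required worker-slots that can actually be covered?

Total capacity across all vet techs is 1+2+2+1+3+2 = 11, and 13 slots are needed, so at most 11 can be filled.
An assignment achieving 11: Thu morning→Priya+Huang, Thu afternoon→Baptiste+Tran, Fri morning→Costa, Fri afternoon→Baptiste+Tran, Fri evening→Costa, Sat morning→Costa+Huang, Sat afternoon→Watson.
Loads: Watson 1/1, Baptiste 2/2, Tran 2/2, Priya 1/1, Costa 3/3, Huang 2/2.

11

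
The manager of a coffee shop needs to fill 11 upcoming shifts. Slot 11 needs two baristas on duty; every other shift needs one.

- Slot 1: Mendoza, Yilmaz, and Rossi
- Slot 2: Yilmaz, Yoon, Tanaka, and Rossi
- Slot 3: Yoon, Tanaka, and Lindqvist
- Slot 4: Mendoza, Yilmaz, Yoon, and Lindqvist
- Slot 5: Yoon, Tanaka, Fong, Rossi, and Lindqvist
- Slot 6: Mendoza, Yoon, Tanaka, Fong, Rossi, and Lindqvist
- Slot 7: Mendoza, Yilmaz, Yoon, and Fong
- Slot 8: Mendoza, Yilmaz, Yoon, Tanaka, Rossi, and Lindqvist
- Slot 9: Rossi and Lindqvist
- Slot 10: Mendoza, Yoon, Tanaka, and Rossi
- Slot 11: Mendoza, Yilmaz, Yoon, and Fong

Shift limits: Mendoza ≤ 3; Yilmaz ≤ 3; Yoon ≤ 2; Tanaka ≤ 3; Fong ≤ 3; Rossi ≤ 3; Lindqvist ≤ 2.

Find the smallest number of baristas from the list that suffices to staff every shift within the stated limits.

4

12 slots to fill and no one can take more than 3, so at least ⌈12/3⌉ = 4 baristas are needed.
Mendoza, Yilmaz, Tanaka, and Rossi alone can cover everything: Slot 1→Yilmaz, Slot 2→Yilmaz, Slot 3→Tanaka, Slot 4→Mendoza, Slot 5→Tanaka, Slot 6→Tanaka, Slot 7→Mendoza, Slot 8→Rossi, Slot 9→Rossi, Slot 10→Rossi, Slot 11→Mendoza+Yilmaz.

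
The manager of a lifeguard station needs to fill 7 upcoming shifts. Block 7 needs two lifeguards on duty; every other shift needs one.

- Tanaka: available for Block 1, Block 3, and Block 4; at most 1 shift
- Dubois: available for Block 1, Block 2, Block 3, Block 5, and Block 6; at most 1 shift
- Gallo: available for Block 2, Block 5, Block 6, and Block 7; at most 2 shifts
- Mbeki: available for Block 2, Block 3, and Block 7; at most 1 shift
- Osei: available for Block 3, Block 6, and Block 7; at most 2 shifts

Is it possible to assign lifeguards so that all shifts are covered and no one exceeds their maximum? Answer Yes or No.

No

Total capacity is 1+1+2+1+2 = 7 but 8 worker-slots are needed — infeasible.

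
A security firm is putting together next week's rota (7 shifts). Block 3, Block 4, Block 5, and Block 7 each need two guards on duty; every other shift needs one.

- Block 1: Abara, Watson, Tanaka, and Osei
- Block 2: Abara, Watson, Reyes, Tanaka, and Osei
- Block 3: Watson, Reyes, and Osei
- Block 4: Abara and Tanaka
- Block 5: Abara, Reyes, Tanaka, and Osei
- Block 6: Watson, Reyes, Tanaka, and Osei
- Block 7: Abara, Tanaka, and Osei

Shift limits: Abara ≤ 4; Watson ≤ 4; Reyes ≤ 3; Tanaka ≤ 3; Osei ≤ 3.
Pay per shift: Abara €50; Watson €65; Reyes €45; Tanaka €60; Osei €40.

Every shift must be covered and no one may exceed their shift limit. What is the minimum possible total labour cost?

Block 4 can only be covered by Abara and Tanaka, so that assignment is forced.
Picking the cheapest available guard for each shift independently would cost €490, but that ignores the shift limits.
An optimal schedule: Block 1→Osei, Block 2→Abara, Block 3→Osei+Reyes, Block 4→Abara+Tanaka, Block 5→Reyes+Abara, Block 6→Reyes, Block 7→Osei+Abara.
Total: 40 + 50 + 40 + 45 + 50 + 60 + 45 + 50 + 45 + 40 + 50 = €515.

€515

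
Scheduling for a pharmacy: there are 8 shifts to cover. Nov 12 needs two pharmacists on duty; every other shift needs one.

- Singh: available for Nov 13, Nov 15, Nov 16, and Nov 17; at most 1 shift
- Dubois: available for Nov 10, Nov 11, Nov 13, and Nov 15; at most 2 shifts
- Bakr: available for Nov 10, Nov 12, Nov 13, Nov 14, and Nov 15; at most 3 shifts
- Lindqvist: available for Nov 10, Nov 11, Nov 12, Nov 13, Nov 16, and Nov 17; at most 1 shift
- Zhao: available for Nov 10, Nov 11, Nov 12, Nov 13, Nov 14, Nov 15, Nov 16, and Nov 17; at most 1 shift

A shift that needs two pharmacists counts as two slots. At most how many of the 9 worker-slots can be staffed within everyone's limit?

8

Total capacity across all pharmacists is 1+2+3+1+1 = 8, and 9 slots are needed, so at most 8 can be filled.
An assignment achieving 8: Nov 10→Dubois, Nov 11→Dubois, Nov 12→Bakr+Lindqvist, Nov 14→Bakr, Nov 15→Bakr, Nov 16→Singh, Nov 17→Zhao.
Loads: Singh 1/1, Dubois 2/2, Bakr 3/3, Lindqvist 1/1, Zhao 1/1.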